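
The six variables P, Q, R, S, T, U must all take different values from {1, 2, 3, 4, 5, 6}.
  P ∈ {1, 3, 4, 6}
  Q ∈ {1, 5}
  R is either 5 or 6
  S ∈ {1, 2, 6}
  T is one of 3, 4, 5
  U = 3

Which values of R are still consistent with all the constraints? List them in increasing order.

5, 6

U's domain is down to {3}, so U = 3. Eliminate 3 elsewhere: P, T.
Among the 5 still-open variables, 2 fits only S (and all 5 values in {1, 2, 4, 5, 6} must be used), so S = 2.
No further eliminations apply; R can still be any of 5, 6.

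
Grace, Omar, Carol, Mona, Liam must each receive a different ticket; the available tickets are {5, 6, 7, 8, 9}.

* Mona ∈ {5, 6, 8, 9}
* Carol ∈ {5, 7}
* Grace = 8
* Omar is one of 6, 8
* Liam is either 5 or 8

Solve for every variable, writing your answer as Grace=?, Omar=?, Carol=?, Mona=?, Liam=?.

Grace=8, Omar=6, Carol=7, Mona=9, Liam=5

Grace has just one choice, so Grace = 8. Eliminate 8 elsewhere: Omar, Mona, Liam.
That leaves Omar = 6. Eliminate 6 elsewhere: Mona.
Liam's domain is down to {5}, so Liam = 5. Strike 5 from Carol, Mona.
Carol must be 7 (only option left).
Mona's domain is down to {9}, so Mona = 9.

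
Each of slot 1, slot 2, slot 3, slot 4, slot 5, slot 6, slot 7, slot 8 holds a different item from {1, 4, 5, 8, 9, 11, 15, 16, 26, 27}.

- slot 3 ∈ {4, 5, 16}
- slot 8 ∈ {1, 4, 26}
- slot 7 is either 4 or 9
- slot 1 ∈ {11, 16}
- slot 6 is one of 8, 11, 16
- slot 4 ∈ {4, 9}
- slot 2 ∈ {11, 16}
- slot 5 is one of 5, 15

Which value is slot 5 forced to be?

The 2 variables slot 1 and slot 2 are confined to {11, 16}, which locks those values in; drop them from slot 3, slot 6.
slot 6 has just one choice, so slot 6 = 8.
slot 4 and slot 7 between them cover only {4, 9} — a naked pair. Remove those values from slot 3, slot 8.
slot 3 must be 5 (only option left). So slot 5 can't be 5.
So slot 5 = 15.

15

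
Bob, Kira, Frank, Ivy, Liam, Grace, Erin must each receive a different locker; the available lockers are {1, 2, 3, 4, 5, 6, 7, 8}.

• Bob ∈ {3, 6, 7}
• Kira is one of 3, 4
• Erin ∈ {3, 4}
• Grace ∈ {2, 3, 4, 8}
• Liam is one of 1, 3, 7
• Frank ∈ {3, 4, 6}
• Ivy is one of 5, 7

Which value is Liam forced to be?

1

The 2 variables Kira and Erin are confined to {3, 4}, which locks those values in; drop them from Bob, Frank, Liam, Grace.
That leaves Frank = 6. Eliminate 6 elsewhere: Bob.
Bob has just one choice, so Bob = 7. Strike 7 from Ivy, Liam.
So Liam = 1.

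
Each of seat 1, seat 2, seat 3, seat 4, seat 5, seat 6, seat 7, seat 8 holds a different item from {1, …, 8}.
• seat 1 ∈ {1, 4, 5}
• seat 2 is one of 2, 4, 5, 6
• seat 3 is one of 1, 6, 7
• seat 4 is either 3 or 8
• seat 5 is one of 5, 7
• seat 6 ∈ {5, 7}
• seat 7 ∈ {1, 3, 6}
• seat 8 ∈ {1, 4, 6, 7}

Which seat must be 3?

seat 7

The 8 variables draw from only 8 values {1, 2, 3, 4, 5, 6, 7, 8}, so each is used; only seat 2 can be 2, hence seat 2 = 2.
The 7 still-open variables together cover exactly {1, 3, 4, 5, 6, 7, 8} — 7 values for 7 variables — and 8 appears only in seat 4's list, so seat 4 = 8.
The 6 still-open variables together cover exactly {1, 3, 4, 5, 6, 7} — 6 values for 6 variables — and 3 appears only in seat 7's list, so seat 7 = 3.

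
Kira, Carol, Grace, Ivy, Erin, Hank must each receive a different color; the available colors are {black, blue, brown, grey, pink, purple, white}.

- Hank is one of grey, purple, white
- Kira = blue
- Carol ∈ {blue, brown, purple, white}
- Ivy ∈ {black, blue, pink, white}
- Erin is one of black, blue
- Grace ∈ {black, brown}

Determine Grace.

brown

Kira has just one choice, so Kira = blue. Strike blue from Carol, Ivy, Erin.
Erin has just one choice, so Erin = black. Strike black from Grace, Ivy.
So Grace = brown.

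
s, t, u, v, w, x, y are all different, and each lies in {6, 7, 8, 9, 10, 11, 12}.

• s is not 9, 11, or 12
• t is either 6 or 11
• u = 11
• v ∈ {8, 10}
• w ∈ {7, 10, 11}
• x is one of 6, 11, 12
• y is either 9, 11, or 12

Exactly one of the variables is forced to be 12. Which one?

u must be 11 (only option left). Remove 11 from t, w, x, y.
t must be 6 (only option left). Strike 6 from s, x.
So 12 goes to x.

x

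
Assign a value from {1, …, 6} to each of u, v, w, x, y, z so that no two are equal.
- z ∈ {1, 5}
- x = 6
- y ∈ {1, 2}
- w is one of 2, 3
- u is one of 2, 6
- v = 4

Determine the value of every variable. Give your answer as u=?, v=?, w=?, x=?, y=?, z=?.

u=2, v=4, w=3, x=6, y=1, z=5

v has just one choice, so v = 4.
That leaves x = 6. So u can't be 6.
That leaves u = 2. Remove 2 from w, y.
That leaves w = 3.
That leaves y = 1. Strike 1 from z.
That leaves z = 5.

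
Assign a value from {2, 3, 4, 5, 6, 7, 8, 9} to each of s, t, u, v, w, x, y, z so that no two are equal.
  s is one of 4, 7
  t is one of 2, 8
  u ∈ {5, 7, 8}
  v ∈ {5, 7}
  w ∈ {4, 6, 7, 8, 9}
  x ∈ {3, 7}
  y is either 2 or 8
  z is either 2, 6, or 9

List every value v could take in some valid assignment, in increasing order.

5, 7

The 8 variables together cover exactly {2, 3, 4, 5, 6, 7, 8, 9} — 8 values for 8 variables — and 3 appears only in x's list, so x = 3.
t and y between them cover only {2, 8} — a naked pair. Remove those values from u, w, z.
u and v between them cover only {5, 7} — a naked pair. Remove those values from s, w.
s has just one choice, so s = 4. Remove 4 from w.
No further eliminations apply; v can still be any of 5, 7.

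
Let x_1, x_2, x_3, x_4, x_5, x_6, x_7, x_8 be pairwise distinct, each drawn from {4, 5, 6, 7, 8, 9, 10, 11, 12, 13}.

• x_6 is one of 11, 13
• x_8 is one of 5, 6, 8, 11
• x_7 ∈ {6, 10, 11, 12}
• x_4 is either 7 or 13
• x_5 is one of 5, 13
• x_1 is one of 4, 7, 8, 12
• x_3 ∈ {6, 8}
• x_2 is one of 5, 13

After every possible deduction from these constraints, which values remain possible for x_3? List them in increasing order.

The 2 variables x_2 and x_5 are confined to {5, 13}, which locks those values in; drop them from x_4, x_6, x_8.
x_4 has just one choice, so x_4 = 7. So x_1 can't be 7.
That leaves x_6 = 11. Remove 11 from x_7, x_8.
x_3 and x_8 between them cover only {6, 8} — a naked pair. Remove those values from x_1, x_7.
No further eliminations apply; x_3 can still be any of 6, 8.

6, 8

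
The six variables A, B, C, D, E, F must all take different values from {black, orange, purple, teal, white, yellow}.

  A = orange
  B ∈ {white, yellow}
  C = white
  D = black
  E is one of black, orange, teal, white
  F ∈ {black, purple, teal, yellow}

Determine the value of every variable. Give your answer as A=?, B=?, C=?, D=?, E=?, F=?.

A=orange, B=yellow, C=white, D=black, E=teal, F=purple

A must be orange (only option left). Strike orange from E.
C has just one choice, so C = white. So B, E can't be white.
That leaves D = black. So E, F can't be black.
E's domain is down to {teal}, so E = teal. Strike teal from F.
B must be yellow (only option left). Strike yellow from F.
That leaves F = purple.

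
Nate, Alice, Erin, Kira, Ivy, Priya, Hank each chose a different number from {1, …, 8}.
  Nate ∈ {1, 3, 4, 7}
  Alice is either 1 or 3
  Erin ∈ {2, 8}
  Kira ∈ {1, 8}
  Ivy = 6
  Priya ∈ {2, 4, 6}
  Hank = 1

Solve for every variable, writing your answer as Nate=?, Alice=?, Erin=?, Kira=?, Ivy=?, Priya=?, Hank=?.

Ivy's domain is down to {6}, so Ivy = 6. Strike 6 from Priya.
Hank must be 1 (only option left). So Nate, Alice, Kira can't be 1.
That leaves Alice = 3. So Nate can't be 3.
Kira has just one choice, so Kira = 8. Strike 8 from Erin.
Erin must be 2 (only option left). Strike 2 from Priya.
Priya's domain is down to {4}, so Priya = 4. Remove 4 from Nate.
That leaves Nate = 7.

Nate=7, Alice=3, Erin=2, Kira=8, Ivy=6, Priya=4, Hank=1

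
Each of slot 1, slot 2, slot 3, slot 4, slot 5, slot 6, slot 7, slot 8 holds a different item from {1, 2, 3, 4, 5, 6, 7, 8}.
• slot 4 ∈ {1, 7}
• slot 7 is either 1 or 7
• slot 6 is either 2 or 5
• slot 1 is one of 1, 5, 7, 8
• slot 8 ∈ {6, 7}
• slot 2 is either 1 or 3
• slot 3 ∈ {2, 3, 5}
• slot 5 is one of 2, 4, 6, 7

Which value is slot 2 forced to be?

The 8 variables draw from only 8 values {1, 2, 3, 4, 5, 6, 7, 8}, so each is used; only slot 5 can be 4, hence slot 5 = 4.
The 7 still-open variables draw from only 7 values {1, 2, 3, 5, 6, 7, 8}, so each is used; only slot 8 can be 6, hence slot 8 = 6.
The 6 still-open variables together cover exactly {1, 2, 3, 5, 7, 8} — 6 values for 6 variables — and 8 appears only in slot 1's list, so slot 1 = 8.
slot 4 and slot 7 between them cover only {1, 7} — a naked pair. Remove those values from slot 2.
So slot 2 = 3.

3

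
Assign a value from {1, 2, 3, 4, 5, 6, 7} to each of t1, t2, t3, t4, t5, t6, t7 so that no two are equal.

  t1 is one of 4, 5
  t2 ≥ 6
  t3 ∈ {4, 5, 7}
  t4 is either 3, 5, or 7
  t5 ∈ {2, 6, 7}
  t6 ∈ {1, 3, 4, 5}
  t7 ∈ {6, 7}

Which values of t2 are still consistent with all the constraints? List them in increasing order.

Among the 7 variables, 1 fits only t6 (and all 7 values in {1, 2, 3, 4, 5, 6, 7} must be used), so t6 = 1.
The 6 still-open variables draw from only 6 values {2, 3, 4, 5, 6, 7}, so each is used; only t5 can be 2, hence t5 = 2.
The 5 still-open variables together cover exactly {3, 4, 5, 6, 7} — 5 values for 5 variables — and 3 appears only in t4's list, so t4 = 3.
The 2 variables t2 and t7 are confined to {6, 7}, which locks those values in; drop them from t3.
No further eliminations apply; t2 can still be any of 6, 7.

6, 7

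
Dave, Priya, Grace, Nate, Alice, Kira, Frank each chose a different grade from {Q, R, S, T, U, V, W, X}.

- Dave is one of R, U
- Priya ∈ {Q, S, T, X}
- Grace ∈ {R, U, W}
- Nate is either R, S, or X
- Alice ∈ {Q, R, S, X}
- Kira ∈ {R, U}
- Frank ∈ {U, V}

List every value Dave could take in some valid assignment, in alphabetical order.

R, U

Dave and Kira between them cover only {R, U} — a naked pair. Remove those values from Grace, Nate, Alice, Frank.
Grace's domain is down to {W}, so Grace = W.
Frank must be V (only option left).
No further eliminations apply; Dave can still be any of R, U.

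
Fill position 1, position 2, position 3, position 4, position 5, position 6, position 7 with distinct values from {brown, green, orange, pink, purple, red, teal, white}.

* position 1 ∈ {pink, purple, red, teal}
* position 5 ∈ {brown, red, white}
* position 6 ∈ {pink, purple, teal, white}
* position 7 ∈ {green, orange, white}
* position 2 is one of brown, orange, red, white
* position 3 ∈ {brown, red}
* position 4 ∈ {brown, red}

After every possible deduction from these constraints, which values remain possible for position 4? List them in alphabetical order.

The 2 variables position 3 and position 4 are confined to {brown, red}, which locks those values in; drop them from position 1, position 2, position 5.
position 5 has just one choice, so position 5 = white. Strike white from position 2, position 6, position 7.
That leaves position 2 = orange. Remove orange from position 7.
position 7's domain is down to {green}, so position 7 = green.
No further eliminations apply; position 4 can still be any of brown, red.

brown, red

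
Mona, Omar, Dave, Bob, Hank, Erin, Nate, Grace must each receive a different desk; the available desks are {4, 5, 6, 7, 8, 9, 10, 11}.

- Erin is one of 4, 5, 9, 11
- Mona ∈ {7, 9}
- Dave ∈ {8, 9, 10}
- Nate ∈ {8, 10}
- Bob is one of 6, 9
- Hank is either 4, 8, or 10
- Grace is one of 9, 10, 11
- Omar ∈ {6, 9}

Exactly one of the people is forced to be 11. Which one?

Grace

The 8 variables together cover exactly {4, 5, 6, 7, 8, 9, 10, 11} — 8 values for 8 variables — and 5 appears only in Erin's list, so Erin = 5.
The 7 still-open variables together cover exactly {4, 6, 7, 8, 9, 10, 11} — 7 values for 7 variables — and 4 appears only in Hank's list, so Hank = 4.
Among the 6 still-open variables, 7 fits only Mona (and all 6 values in {6, 7, 8, 9, 10, 11} must be used), so Mona = 7.
The 5 still-open variables draw from only 5 values {6, 8, 9, 10, 11}, so each is used; only Grace can be 11, hence Grace = 11.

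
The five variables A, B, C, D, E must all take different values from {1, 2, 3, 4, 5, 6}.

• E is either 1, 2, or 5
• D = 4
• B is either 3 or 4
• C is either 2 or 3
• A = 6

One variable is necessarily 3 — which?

B

A's domain is down to {6}, so A = 6.
D has just one choice, so D = 4. Strike 4 from B.
So 3 goes to B.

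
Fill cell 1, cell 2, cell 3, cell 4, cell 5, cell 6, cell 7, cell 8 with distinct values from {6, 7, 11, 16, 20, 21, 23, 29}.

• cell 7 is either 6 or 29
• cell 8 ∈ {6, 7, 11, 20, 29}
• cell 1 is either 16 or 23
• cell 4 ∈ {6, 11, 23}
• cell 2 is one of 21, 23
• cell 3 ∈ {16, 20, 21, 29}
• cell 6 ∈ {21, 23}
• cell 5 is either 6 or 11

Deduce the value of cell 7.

29

The 8 variables together cover exactly {6, 7, 11, 16, 20, 21, 23, 29} — 8 values for 8 variables — and 7 appears only in cell 8's list, so cell 8 = 7.
The 7 still-open variables draw from only 7 values {6, 11, 16, 20, 21, 23, 29}, so each is used; only cell 3 can be 20, hence cell 3 = 20.
Among the 6 still-open variables, 16 fits only cell 1 (and all 6 values in {6, 11, 16, 21, 23, 29} must be used), so cell 1 = 16.
The 5 still-open variables together cover exactly {6, 11, 21, 23, 29} — 5 values for 5 variables — and 29 appears only in cell 7's list, so cell 7 = 29.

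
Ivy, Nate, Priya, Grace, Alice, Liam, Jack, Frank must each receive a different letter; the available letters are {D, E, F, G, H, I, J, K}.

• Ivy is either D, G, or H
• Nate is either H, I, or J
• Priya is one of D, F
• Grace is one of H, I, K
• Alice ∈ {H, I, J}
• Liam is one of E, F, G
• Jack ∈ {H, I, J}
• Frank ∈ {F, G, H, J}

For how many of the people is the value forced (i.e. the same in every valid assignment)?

2

Among the 8 variables, E fits only Liam (and all 8 values in {D, E, F, G, H, I, J, K} must be used), so Liam = E.
The 7 still-open variables together cover exactly {D, F, G, H, I, J, K} — 7 values for 7 variables — and K appears only in Grace's list, so Grace = K.
The 3 variables Nate, Alice, Jack are confined to {H, I, J}, which locks those values in; drop them from Ivy, Frank.
Determined: Grace=K, Liam=E. The other people each still have more than one consistent value. That makes 2.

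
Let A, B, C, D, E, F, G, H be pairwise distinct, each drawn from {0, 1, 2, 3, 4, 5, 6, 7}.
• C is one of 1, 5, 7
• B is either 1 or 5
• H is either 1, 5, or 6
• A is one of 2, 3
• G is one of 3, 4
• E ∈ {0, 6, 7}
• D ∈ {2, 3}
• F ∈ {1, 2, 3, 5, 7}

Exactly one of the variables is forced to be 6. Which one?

H

The 8 variables draw from only 8 values {0, 1, 2, 3, 4, 5, 6, 7}, so each is used; only E can be 0, hence E = 0.
The 7 still-open variables together cover exactly {1, 2, 3, 4, 5, 6, 7} — 7 values for 7 variables — and 4 appears only in G's list, so G = 4.
The 6 still-open variables draw from only 6 values {1, 2, 3, 5, 6, 7}, so each is used; only H can be 6, hence H = 6.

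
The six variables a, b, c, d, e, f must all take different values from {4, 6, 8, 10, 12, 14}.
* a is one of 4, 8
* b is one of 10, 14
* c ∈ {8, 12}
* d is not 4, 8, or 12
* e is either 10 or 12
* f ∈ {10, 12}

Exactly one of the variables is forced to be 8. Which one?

c

The 6 variables draw from only 6 values {4, 6, 8, 10, 12, 14}, so each is used; only a can be 4, hence a = 4.
Among the 5 still-open variables, 6 fits only d (and all 5 values in {6, 8, 10, 12, 14} must be used), so d = 6.
The 4 still-open variables draw from only 4 values {8, 10, 12, 14}, so each is used; only c can be 8, hence c = 8.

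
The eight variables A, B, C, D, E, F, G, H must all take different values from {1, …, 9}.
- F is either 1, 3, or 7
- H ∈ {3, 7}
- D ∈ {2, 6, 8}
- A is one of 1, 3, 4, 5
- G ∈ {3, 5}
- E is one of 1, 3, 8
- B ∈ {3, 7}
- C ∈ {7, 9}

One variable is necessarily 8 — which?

B and H between them cover only {3, 7} — a naked pair. Remove those values from A, C, E, F, G.
C must be 9 (only option left).
F has just one choice, so F = 1. Remove 1 from A, E.
So 8 goes to E.

E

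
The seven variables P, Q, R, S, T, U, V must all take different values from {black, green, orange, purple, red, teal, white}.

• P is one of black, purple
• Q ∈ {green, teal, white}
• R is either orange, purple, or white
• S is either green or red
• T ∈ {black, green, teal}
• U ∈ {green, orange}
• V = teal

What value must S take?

red

V's domain is down to {teal}, so V = teal. So Q, T can't be teal.
The 6 still-open variables draw from only 6 values {black, green, orange, purple, red, white}, so each is used; only S can be red, hence S = red.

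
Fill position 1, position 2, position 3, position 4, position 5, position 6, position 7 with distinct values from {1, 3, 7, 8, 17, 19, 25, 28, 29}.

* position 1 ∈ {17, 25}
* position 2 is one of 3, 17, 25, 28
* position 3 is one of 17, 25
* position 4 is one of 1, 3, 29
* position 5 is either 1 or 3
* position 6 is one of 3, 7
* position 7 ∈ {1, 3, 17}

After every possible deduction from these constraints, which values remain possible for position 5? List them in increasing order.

Among the 7 variables, 7 fits only position 6 (and all 7 values in {1, 3, 7, 17, 25, 28, 29} must be used), so position 6 = 7.
The 6 still-open variables together cover exactly {1, 3, 17, 25, 28, 29} — 6 values for 6 variables — and 28 appears only in position 2's list, so position 2 = 28.
The 5 still-open variables draw from only 5 values {1, 3, 17, 25, 29}, so each is used; only position 4 can be 29, hence position 4 = 29.
position 1 and position 3 share exactly the 2 values {17, 25}; by pigeonhole those values go to them, so strike 17, 25 from position 7.
No further eliminations apply; position 5 can still be any of 1, 3.

1, 3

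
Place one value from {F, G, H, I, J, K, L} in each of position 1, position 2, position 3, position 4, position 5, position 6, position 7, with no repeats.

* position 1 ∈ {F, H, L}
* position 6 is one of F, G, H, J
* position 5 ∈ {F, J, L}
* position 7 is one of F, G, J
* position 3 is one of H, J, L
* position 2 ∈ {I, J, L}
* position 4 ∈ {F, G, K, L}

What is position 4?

K

The 7 variables draw from only 7 values {F, G, H, I, J, K, L}, so each is used; only position 2 can be I, hence position 2 = I.
Among the 6 still-open variables, K fits only position 4 (and all 6 values in {F, G, H, J, K, L} must be used), so position 4 = K.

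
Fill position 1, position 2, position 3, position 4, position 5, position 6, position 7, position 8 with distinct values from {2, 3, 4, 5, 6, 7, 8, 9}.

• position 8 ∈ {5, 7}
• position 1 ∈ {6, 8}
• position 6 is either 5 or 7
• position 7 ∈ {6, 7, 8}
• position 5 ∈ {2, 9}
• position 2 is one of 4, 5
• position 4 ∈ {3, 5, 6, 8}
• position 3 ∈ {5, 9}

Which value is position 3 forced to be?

9

Among the 8 variables, 2 fits only position 5 (and all 8 values in {2, 3, 4, 5, 6, 7, 8, 9} must be used), so position 5 = 2.
The 7 still-open variables draw from only 7 values {3, 4, 5, 6, 7, 8, 9}, so each is used; only position 4 can be 3, hence position 4 = 3.
The 6 still-open variables draw from only 6 values {4, 5, 6, 7, 8, 9}, so each is used; only position 2 can be 4, hence position 2 = 4.
Among the 5 still-open variables, 9 fits only position 3 (and all 5 values in {5, 6, 7, 8, 9} must be used), so position 3 = 9.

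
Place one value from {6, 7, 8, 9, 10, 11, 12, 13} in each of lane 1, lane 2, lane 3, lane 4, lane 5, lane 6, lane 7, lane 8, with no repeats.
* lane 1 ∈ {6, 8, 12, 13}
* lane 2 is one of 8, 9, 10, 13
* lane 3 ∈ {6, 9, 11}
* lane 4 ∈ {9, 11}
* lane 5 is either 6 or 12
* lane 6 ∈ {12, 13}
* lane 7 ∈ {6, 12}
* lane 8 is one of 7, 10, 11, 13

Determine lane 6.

Among the 8 variables, 7 fits only lane 8 (and all 8 values in {6, 7, 8, 9, 10, 11, 12, 13} must be used), so lane 8 = 7.
The 7 still-open variables together cover exactly {6, 8, 9, 10, 11, 12, 13} — 7 values for 7 variables — and 10 appears only in lane 2's list, so lane 2 = 10.
The 6 still-open variables draw from only 6 values {6, 8, 9, 11, 12, 13}, so each is used; only lane 1 can be 8, hence lane 1 = 8.
The 5 still-open variables together cover exactly {6, 9, 11, 12, 13} — 5 values for 5 variables — and 13 appears only in lane 6's list, so lane 6 = 13.

13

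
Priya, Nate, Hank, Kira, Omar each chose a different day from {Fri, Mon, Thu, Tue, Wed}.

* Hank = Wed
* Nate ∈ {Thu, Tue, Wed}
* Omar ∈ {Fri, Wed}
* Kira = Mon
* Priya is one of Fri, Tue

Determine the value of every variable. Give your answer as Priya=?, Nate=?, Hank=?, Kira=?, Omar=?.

Priya=Tue, Nate=Thu, Hank=Wed, Kira=Mon, Omar=Fri

Hank's domain is down to {Wed}, so Hank = Wed. Eliminate Wed elsewhere: Nate, Omar.
That leaves Kira = Mon.
That leaves Omar = Fri. Eliminate Fri elsewhere: Priya.
Priya's domain is down to {Tue}, so Priya = Tue. Remove Tue from Nate.
That leaves Nate = Thu.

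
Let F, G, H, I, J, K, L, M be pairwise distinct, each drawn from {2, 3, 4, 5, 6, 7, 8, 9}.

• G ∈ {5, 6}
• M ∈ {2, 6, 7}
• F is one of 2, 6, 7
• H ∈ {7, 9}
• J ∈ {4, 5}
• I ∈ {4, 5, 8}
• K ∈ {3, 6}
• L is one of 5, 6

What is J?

Among the 8 variables, 3 fits only K (and all 8 values in {2, 3, 4, 5, 6, 7, 8, 9} must be used), so K = 3.
The 7 still-open variables draw from only 7 values {2, 4, 5, 6, 7, 8, 9}, so each is used; only I can be 8, hence I = 8.
The 6 still-open variables draw from only 6 values {2, 4, 5, 6, 7, 9}, so each is used; only J can be 4, hence J = 4.

4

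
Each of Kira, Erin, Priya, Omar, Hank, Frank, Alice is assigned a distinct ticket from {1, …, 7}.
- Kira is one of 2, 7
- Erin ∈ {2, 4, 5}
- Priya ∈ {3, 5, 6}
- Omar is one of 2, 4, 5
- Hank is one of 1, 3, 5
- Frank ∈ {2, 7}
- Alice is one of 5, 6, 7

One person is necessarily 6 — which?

Among the 7 variables, 1 fits only Hank (and all 7 values in {1, 2, 3, 4, 5, 6, 7} must be used), so Hank = 1.
The 6 still-open variables together cover exactly {2, 3, 4, 5, 6, 7} — 6 values for 6 variables — and 3 appears only in Priya's list, so Priya = 3.
The 5 still-open variables together cover exactly {2, 4, 5, 6, 7} — 5 values for 5 variables — and 6 appears only in Alice's list, so Alice = 6.

Alice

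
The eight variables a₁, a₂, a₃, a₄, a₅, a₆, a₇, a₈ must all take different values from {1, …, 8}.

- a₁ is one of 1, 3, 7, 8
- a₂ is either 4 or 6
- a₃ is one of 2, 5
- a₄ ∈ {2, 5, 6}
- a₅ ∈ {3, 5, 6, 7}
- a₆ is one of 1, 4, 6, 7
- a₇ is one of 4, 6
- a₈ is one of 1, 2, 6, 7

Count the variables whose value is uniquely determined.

The 8 variables together cover exactly {1, 2, 3, 4, 5, 6, 7, 8} — 8 values for 8 variables — and 8 appears only in a₁'s list, so a₁ = 8.
Among the 7 still-open variables, 3 fits only a₅ (and all 7 values in {1, 2, 3, 4, 5, 6, 7} must be used), so a₅ = 3.
The 2 variables a₂ and a₇ are confined to {4, 6}, which locks those values in; drop them from a₄, a₆, a₈.
The 2 variables a₃ and a₄ are confined to {2, 5}, which locks those values in; drop them from a₈.
Determined: a₁=8, a₅=3. The other variables each still have more than one consistent value. That makes 2.

2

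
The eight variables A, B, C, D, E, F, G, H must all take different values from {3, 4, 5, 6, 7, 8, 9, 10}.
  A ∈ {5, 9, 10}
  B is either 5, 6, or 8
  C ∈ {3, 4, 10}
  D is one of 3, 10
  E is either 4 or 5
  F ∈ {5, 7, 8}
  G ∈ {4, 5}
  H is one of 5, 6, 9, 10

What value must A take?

9

Among the 8 variables, 7 fits only F (and all 8 values in {3, 4, 5, 6, 7, 8, 9, 10} must be used), so F = 7.
Among the 7 still-open variables, 8 fits only B (and all 7 values in {3, 4, 5, 6, 8, 9, 10} must be used), so B = 8.
The 6 still-open variables together cover exactly {3, 4, 5, 6, 9, 10} — 6 values for 6 variables — and 6 appears only in H's list, so H = 6.
Among the 5 still-open variables, 9 fits only A (and all 5 values in {3, 4, 5, 9, 10} must be used), so A = 9.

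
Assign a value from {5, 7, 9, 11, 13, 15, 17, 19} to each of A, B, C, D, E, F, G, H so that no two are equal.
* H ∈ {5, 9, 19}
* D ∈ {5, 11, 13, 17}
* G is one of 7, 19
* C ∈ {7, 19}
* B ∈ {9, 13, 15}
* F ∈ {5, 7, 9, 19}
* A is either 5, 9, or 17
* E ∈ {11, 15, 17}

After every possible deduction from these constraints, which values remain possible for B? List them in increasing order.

13, 15

C and G share exactly the 2 values {7, 19}; by pigeonhole those values go to them, so strike 7, 19 from F, H.
The 2 variables F and H are confined to {5, 9}, which locks those values in; drop them from A, B, D.
That leaves A = 17. Eliminate 17 elsewhere: D, E.
No further eliminations apply; B can still be any of 13, 15.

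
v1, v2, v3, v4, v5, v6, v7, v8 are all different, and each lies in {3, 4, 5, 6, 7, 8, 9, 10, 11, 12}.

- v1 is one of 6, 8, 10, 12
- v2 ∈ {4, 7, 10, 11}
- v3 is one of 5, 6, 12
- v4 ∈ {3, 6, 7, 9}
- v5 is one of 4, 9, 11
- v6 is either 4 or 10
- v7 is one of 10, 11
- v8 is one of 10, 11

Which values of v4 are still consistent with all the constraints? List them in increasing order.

v7 and v8 share exactly the 2 values {10, 11}; by pigeonhole those values go to them, so strike 10, 11 from v1, v2, v5, v6.
That leaves v6 = 4. Eliminate 4 elsewhere: v2, v5.
v2 must be 7 (only option left). So v4 can't be 7.
That leaves v5 = 9. Remove 9 from v4.
No further eliminations apply; v4 can still be any of 3, 6.

3, 6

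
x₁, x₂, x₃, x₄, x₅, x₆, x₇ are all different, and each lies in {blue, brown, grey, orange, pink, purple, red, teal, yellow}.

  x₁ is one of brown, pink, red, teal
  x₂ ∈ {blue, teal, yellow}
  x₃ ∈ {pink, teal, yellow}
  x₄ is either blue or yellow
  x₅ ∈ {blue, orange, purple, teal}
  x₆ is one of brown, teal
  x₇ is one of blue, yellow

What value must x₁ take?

red

The 2 variables x₄ and x₇ are confined to {blue, yellow}, which locks those values in; drop them from x₂, x₃, x₅.
x₂ must be teal (only option left). So x₁, x₃, x₅, x₆ can't be teal.
That leaves x₃ = pink. Eliminate pink elsewhere: x₁.
x₆ must be brown (only option left). Eliminate brown elsewhere: x₁.
So x₁ = red.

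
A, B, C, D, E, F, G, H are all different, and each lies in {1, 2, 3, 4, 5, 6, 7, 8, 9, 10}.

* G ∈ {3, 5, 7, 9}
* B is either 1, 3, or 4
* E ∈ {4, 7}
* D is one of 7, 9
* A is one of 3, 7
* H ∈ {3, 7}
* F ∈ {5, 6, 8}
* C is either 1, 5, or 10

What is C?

10

A and H between them cover only {3, 7} — a naked pair. Remove those values from B, D, E, G.
D has just one choice, so D = 9. Remove 9 from G.
E has just one choice, so E = 4. So B can't be 4.
That leaves G = 5. So C, F can't be 5.
B's domain is down to {1}, so B = 1. So C can't be 1.
So C = 10.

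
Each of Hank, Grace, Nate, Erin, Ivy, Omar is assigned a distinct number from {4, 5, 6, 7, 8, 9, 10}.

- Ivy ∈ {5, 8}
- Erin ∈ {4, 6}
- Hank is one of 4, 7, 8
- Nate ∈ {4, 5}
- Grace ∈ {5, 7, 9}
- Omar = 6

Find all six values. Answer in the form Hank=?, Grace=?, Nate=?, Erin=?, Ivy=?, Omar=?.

Hank=7, Grace=9, Nate=5, Erin=4, Ivy=8, Omar=6

Omar has just one choice, so Omar = 6. Remove 6 from Erin.
Erin has just one choice, so Erin = 4. So Hank, Nate can't be 4.
That leaves Nate = 5. Eliminate 5 elsewhere: Grace, Ivy.
Ivy must be 8 (only option left). Strike 8 from Hank.
That leaves Hank = 7. Eliminate 7 elsewhere: Grace.
That leaves Grace = 9.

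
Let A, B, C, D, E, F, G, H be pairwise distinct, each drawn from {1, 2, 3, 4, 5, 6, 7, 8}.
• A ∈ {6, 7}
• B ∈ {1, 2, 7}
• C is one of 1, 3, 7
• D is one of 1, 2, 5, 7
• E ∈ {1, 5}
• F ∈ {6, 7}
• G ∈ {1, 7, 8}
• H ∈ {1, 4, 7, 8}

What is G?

The 8 variables draw from only 8 values {1, 2, 3, 4, 5, 6, 7, 8}, so each is used; only C can be 3, hence C = 3.
The 7 still-open variables draw from only 7 values {1, 2, 4, 5, 6, 7, 8}, so each is used; only H can be 4, hence H = 4.
The 6 still-open variables together cover exactly {1, 2, 5, 6, 7, 8} — 6 values for 6 variables — and 8 appears only in G's list, so G = 8.

8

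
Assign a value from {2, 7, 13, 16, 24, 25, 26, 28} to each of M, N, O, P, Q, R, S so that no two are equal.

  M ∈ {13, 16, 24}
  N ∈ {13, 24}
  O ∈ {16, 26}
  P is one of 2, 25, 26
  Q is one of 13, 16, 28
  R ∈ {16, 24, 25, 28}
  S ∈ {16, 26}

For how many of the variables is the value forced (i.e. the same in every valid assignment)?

Among the 7 variables, 2 fits only P (and all 7 values in {2, 13, 16, 24, 25, 26, 28} must be used), so P = 2.
The 6 still-open variables together cover exactly {13, 16, 24, 25, 26, 28} — 6 values for 6 variables — and 25 appears only in R's list, so R = 25.
The 5 still-open variables draw from only 5 values {13, 16, 24, 26, 28}, so each is used; only Q can be 28, hence Q = 28.
O and S between them cover only {16, 26} — a naked pair. Remove those values from M.
Determined: P=2, Q=28, R=25. The other variables each still have more than one consistent value. That makes 3.

3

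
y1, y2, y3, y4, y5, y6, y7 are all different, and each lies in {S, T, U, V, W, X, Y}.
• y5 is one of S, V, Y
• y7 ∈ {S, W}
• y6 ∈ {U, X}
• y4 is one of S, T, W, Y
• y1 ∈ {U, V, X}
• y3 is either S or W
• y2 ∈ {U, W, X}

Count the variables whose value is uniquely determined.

Among the 7 variables, T fits only y4 (and all 7 values in {S, T, U, V, W, X, Y} must be used), so y4 = T.
The 6 still-open variables together cover exactly {S, U, V, W, X, Y} — 6 values for 6 variables — and Y appears only in y5's list, so y5 = Y.
The 5 still-open variables draw from only 5 values {S, U, V, W, X}, so each is used; only y1 can be V, hence y1 = V.
y3 and y7 between them cover only {S, W} — a naked pair. Remove those values from y2.
Determined: y1=V, y4=T, y5=Y. The other variables each still have more than one consistent value. That makes 3.

3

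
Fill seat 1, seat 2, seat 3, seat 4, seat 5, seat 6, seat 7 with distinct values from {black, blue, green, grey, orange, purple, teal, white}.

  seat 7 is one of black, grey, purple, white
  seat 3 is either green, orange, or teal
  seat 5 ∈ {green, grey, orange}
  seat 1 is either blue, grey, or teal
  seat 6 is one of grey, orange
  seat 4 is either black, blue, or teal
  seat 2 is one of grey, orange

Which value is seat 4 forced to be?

seat 2 and seat 6 share exactly the 2 values {grey, orange}; by pigeonhole those values go to them, so strike grey, orange from seat 1, seat 3, seat 5, seat 7.
seat 5's domain is down to {green}, so seat 5 = green. Eliminate green elsewhere: seat 3.
seat 3 has just one choice, so seat 3 = teal. Remove teal from seat 1, seat 4.
That leaves seat 1 = blue. Eliminate blue elsewhere: seat 4.
So seat 4 = black.

black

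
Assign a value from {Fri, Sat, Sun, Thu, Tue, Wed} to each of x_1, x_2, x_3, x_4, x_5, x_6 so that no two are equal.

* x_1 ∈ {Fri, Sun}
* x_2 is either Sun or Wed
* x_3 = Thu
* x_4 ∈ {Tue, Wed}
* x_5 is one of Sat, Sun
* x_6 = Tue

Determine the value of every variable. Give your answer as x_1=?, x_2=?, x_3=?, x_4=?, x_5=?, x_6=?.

x_3 has just one choice, so x_3 = Thu.
x_6's domain is down to {Tue}, so x_6 = Tue. Strike Tue from x_4.
x_4 must be Wed (only option left). Remove Wed from x_2.
x_2 must be Sun (only option left). Remove Sun from x_1, x_5.
That leaves x_5 = Sat.
x_1 must be Fri (only option left).

x_1=Fri, x_2=Sun, x_3=Thu, x_4=Wed, x_5=Sat, x_6=Tue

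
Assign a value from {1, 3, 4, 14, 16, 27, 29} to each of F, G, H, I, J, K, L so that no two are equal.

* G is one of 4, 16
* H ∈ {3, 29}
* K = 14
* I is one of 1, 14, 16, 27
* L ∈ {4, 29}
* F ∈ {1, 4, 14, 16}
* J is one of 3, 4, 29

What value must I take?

27

K's domain is down to {14}, so K = 14. So F, I can't be 14.
Among the 6 still-open variables, 27 fits only I (and all 6 values in {1, 3, 4, 16, 27, 29} must be used), so I = 27.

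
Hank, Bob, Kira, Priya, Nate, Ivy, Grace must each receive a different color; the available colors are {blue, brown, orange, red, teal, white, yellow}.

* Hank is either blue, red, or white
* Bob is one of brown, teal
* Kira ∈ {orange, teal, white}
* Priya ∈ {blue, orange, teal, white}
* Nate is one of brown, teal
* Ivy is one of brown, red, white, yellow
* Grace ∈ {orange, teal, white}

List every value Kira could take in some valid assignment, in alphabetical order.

The 7 variables draw from only 7 values {blue, brown, orange, red, teal, white, yellow}, so each is used; only Ivy can be yellow, hence Ivy = yellow.
The 6 still-open variables together cover exactly {blue, brown, orange, red, teal, white} — 6 values for 6 variables — and red appears only in Hank's list, so Hank = red.
Among the 5 still-open variables, blue fits only Priya (and all 5 values in {blue, brown, orange, teal, white} must be used), so Priya = blue.
The 2 variables Bob and Nate are confined to {brown, teal}, which locks those values in; drop them from Kira, Grace.
No further eliminations apply; Kira can still be any of orange, white.

orange, white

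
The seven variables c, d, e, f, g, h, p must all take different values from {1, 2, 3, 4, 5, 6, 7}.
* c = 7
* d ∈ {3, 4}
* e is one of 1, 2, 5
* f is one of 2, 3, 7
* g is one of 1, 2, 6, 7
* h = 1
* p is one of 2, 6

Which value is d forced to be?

4

c has just one choice, so c = 7. Eliminate 7 elsewhere: f, g.
h must be 1 (only option left). Remove 1 from e, g.
Among the 5 still-open variables, 4 fits only d (and all 5 values in {2, 3, 4, 5, 6} must be used), so d = 4.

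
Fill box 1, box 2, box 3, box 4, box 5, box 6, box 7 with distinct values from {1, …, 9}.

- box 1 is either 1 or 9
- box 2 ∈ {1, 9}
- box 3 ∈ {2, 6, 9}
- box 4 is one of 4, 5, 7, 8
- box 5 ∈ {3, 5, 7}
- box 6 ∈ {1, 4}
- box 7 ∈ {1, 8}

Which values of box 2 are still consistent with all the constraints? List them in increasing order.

box 1 and box 2 share exactly the 2 values {1, 9}; by pigeonhole those values go to them, so strike 1, 9 from box 3, box 6, box 7.
box 6 must be 4 (only option left). Remove 4 from box 4.
box 7 must be 8 (only option left). Remove 8 from box 4.
No further eliminations apply; box 2 can still be any of 1, 9.

1, 9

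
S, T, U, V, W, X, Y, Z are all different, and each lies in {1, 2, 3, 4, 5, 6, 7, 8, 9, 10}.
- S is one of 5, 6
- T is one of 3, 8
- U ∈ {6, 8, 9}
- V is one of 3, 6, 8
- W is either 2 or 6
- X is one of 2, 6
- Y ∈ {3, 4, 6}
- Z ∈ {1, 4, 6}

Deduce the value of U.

The 8 variables draw from only 8 values {1, 2, 3, 4, 5, 6, 8, 9}, so each is used; only Z can be 1, hence Z = 1.
The 7 still-open variables draw from only 7 values {2, 3, 4, 5, 6, 8, 9}, so each is used; only Y can be 4, hence Y = 4.
The 6 still-open variables together cover exactly {2, 3, 5, 6, 8, 9} — 6 values for 6 variables — and 5 appears only in S's list, so S = 5.
The 5 still-open variables draw from only 5 values {2, 3, 6, 8, 9}, so each is used; only U can be 9, hence U = 9.

9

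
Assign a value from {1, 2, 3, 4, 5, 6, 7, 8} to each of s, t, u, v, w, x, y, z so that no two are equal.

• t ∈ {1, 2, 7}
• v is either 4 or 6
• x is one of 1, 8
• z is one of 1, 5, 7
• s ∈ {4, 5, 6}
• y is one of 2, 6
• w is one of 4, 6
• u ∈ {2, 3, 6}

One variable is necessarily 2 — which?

y

Among the 8 variables, 3 fits only u (and all 8 values in {1, 2, 3, 4, 5, 6, 7, 8} must be used), so u = 3.
The 7 still-open variables together cover exactly {1, 2, 4, 5, 6, 7, 8} — 7 values for 7 variables — and 8 appears only in x's list, so x = 8.
v and w share exactly the 2 values {4, 6}; by pigeonhole those values go to them, so strike 4, 6 from s, y.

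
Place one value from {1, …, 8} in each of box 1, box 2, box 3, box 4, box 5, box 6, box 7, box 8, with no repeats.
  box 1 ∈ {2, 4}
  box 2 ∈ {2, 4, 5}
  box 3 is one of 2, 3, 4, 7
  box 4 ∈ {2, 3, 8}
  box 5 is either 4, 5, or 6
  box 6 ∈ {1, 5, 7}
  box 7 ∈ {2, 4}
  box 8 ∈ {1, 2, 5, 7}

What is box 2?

5

Among the 8 variables, 6 fits only box 5 (and all 8 values in {1, 2, 3, 4, 5, 6, 7, 8} must be used), so box 5 = 6.
Among the 7 still-open variables, 8 fits only box 4 (and all 7 values in {1, 2, 3, 4, 5, 7, 8} must be used), so box 4 = 8.
The 6 still-open variables together cover exactly {1, 2, 3, 4, 5, 7} — 6 values for 6 variables — and 3 appears only in box 3's list, so box 3 = 3.
box 1 and box 7 between them cover only {2, 4} — a naked pair. Remove those values from box 2, box 8.
So box 2 = 5.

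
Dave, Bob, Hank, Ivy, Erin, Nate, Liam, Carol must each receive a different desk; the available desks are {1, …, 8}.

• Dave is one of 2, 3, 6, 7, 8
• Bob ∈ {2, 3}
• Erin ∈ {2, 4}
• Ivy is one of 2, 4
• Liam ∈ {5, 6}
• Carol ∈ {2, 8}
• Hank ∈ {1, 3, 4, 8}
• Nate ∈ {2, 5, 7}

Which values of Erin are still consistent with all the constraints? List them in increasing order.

2, 4

The 8 variables together cover exactly {1, 2, 3, 4, 5, 6, 7, 8} — 8 values for 8 variables — and 1 appears only in Hank's list, so Hank = 1.
Ivy and Erin between them cover only {2, 4} — a naked pair. Remove those values from Dave, Bob, Nate, Carol.
Bob has just one choice, so Bob = 3. Eliminate 3 elsewhere: Dave.
Carol has just one choice, so Carol = 8. Remove 8 from Dave.
No further eliminations apply; Erin can still be any of 2, 4.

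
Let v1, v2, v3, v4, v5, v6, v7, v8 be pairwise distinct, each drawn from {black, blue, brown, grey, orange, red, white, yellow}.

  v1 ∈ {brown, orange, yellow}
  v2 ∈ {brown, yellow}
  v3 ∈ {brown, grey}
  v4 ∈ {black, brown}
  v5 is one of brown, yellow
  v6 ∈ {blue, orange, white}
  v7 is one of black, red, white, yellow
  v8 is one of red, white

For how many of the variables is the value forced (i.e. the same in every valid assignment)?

4

Among the 8 variables, blue fits only v6 (and all 8 values in {black, blue, brown, grey, orange, red, white, yellow} must be used), so v6 = blue.
Among the 7 still-open variables, grey fits only v3 (and all 7 values in {black, brown, grey, orange, red, white, yellow} must be used), so v3 = grey.
The 6 still-open variables together cover exactly {black, brown, orange, red, white, yellow} — 6 values for 6 variables — and orange appears only in v1's list, so v1 = orange.
v2 and v5 between them cover only {brown, yellow} — a naked pair. Remove those values from v4, v7.
That leaves v4 = black. Eliminate black elsewhere: v7.
Determined: v1=orange, v3=grey, v4=black, v6=blue. The other variables each still have more than one consistent value. That makes 4.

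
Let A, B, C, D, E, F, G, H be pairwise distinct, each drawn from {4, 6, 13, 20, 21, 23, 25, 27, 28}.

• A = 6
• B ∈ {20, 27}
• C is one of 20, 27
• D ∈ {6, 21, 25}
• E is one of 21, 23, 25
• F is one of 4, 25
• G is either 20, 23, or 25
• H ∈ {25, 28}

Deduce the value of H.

A must be 6 (only option left). Remove 6 from D.
The 7 still-open variables together cover exactly {4, 20, 21, 23, 25, 27, 28} — 7 values for 7 variables — and 4 appears only in F's list, so F = 4.
The 6 still-open variables draw from only 6 values {20, 21, 23, 25, 27, 28}, so each is used; only H can be 28, hence H = 28.

28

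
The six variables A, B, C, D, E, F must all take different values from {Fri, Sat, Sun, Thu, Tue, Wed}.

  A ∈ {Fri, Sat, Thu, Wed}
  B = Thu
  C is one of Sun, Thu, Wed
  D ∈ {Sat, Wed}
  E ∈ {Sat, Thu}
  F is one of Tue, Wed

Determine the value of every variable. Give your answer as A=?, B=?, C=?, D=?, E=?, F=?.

B's domain is down to {Thu}, so B = Thu. Strike Thu from A, C, E.
E's domain is down to {Sat}, so E = Sat. Strike Sat from A, D.
D's domain is down to {Wed}, so D = Wed. Remove Wed from A, C, F.
F must be Tue (only option left).
A has just one choice, so A = Fri.
That leaves C = Sun.

A=Fri, B=Thu, C=Sun, D=Wed, E=Sat, F=Tue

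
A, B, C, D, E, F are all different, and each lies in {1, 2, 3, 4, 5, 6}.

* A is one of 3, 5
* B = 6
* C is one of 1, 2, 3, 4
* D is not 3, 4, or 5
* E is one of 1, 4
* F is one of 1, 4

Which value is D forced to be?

B has just one choice, so B = 6. Remove 6 from D.
The 5 still-open variables together cover exactly {1, 2, 3, 4, 5} — 5 values for 5 variables — and 5 appears only in A's list, so A = 5.
The 4 still-open variables draw from only 4 values {1, 2, 3, 4}, so each is used; only C can be 3, hence C = 3.
The 3 still-open variables together cover exactly {1, 2, 4} — 3 values for 3 variables — and 2 appears only in D's list, so D = 2.

2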